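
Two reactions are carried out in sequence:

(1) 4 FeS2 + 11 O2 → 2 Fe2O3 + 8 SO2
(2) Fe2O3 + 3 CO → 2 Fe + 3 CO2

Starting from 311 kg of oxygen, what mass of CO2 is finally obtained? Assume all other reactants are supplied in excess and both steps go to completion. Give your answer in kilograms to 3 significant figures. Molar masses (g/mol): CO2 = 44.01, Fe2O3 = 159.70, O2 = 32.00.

311 kg = 311000 g.
n(O2) = 311000 / 32.00 = 9719 mol.
Step 1 gives a 11:2 ratio of O2 to Fe2O3, so n(Fe2O3) = 1767 mol.
In step 2 the Fe2O3:CO2 ratio is 1:3, so n(CO2) = 5301 mol.
Mass of CO2 = 5301 × 44.01 = 233300 g = 233 kg.

233 kg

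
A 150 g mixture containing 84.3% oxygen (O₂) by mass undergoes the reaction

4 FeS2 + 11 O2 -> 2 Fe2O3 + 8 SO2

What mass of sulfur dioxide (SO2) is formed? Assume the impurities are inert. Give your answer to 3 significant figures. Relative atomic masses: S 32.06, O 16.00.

184 g

Mass of pure O2 = 150 g × 0.843 = 126.5 g.
M(O2) = 2(16.00) = 32.00 g/mol.
M(SO2) = 32.06 + 2(16.00) = 64.06 g/mol.
n(O2) = 126.5 g / 32.00 g/mol = 3.952 mol.
From the equation the O2:SO2 mole ratio is 11:8, so n(SO2) = 3.952 × 8/11 = 2.874 mol.
Mass of SO2 = 2.874 mol × 64.06 g/mol = 184.1 g.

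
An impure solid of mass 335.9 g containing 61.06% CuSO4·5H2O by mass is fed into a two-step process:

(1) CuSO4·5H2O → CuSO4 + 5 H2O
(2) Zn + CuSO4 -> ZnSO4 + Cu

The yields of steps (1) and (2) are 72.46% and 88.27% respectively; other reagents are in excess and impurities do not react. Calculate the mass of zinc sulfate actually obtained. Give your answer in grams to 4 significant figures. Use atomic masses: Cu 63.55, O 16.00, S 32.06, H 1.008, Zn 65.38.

84.82 g

Pure CuSO4·5H2O = 335.9 × 0.6106 = 205.10 g.
M(CuSO4·5H2O) = 63.55 + 32.06 + 9(16.00) + 10(1.008) = 249.69 g/mol.
M(ZnSO4) = 65.38 + 32.06 + 4(16.00) = 161.44 g/mol.
n(CuSO4·5H2O) = 205.10 / 249.69 = 0.82142 mol.
Step 1 (CuSO4·5H2O:CuSO4 = 1:1): theoretical n(CuSO4) = 0.82142 mol; at 72.46% yield, n(CuSO4) = 0.59520 mol.
Step 2 (CuSO4:ZnSO4 = 1:1): theoretical n(ZnSO4) = 0.59520 mol, so theoretical mass = 0.59520 × 161.44 = 96.089 g.
At 88.27% yield, actual mass of ZnSO4 = 96.089 × 0.8827 = 84.818 g.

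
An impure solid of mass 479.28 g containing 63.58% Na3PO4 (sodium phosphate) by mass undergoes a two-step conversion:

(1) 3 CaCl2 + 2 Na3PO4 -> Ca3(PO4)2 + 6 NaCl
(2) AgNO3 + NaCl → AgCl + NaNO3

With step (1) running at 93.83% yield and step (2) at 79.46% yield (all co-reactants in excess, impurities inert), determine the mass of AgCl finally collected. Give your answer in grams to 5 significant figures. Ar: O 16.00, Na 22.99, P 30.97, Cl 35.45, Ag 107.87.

595.86 g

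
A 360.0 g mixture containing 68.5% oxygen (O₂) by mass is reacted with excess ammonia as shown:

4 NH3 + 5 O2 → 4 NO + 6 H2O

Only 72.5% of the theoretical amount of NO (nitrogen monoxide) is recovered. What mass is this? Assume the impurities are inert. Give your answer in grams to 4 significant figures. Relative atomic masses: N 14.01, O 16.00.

134.1 g

Pure O2 available = 360.0 g × 0.685 = 246.60 g.
M(O2) = 2(16.00) = 32.00 g/mol.
M(NO) = 14.01 + 16.00 = 30.01 g/mol.
n(O2) = 246.60 g / 32.00 g/mol = 7.7062 mol.
From the equation the O2:NO mole ratio is 5:4, so n(NO) = 7.7062 × 4/5 = 6.1650 mol.
Mass of NO = 6.1650 mol × 30.01 g/mol = 185.01 g.
Actual mass collected = 185.01 g × 0.725 = 134.13 g.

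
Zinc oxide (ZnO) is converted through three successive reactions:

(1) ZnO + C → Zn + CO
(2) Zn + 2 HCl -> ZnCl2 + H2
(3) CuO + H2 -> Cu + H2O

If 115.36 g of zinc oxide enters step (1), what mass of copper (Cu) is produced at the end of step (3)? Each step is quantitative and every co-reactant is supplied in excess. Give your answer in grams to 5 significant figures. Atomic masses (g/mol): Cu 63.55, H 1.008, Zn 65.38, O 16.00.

90.085 g

M(ZnO) = 65.38 + 16.00 = 81.38 g/mol.
M(Cu) = 63.55 g/mol.
n(ZnO) = 115.36 / 81.38 = 1.41755 mol.
Reaction (1): ZnO→Zn ratio 1:1 ⇒ n(Zn) = 1.41755 mol.
Reaction (2): Zn→H2 ratio 1:1 ⇒ n(H2) = 1.41755 mol.
Reaction (3): H2→Cu ratio 1:1 ⇒ n(Cu) = 1.41755 mol.
Mass of Cu = 1.41755 × 63.55 = 90.0851 g.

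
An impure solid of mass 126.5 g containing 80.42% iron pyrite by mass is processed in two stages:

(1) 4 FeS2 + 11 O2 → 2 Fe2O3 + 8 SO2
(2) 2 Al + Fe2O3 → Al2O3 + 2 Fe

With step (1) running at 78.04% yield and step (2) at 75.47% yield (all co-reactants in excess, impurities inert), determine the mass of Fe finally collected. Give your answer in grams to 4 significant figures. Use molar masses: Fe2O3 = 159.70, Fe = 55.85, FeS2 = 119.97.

Pure FeS2 = 126.5 × 0.8042 = 101.73 g.
n(FeS2) = 101.73 / 119.97 = 0.84797 mol.
Step 1 (FeS2:Fe2O3 = 4:2): theoretical n(Fe2O3) = 0.42399 mol; at 78.04% yield, n(Fe2O3) = 0.33088 mol.
Step 2 (Fe2O3:Fe = 1:2): theoretical n(Fe) = 0.66176 mol, so theoretical mass = 0.66176 × 55.85 = 36.959 g.
At 75.47% yield, actual mass of Fe = 36.959 × 0.7547 = 27.893 g.

27.89 g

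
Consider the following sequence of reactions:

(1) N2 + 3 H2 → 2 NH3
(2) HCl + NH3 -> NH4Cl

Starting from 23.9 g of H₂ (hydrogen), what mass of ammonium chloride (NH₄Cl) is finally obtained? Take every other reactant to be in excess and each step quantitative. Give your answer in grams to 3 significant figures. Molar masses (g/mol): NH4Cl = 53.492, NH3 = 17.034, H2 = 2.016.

n(H2) = 23.90 / 2.016 = 11.86 mol.
Step 1 gives a 3:2 ratio of H2 to NH3, so n(NH3) = 7.903 mol.
In step 2 the NH3:NH4Cl ratio is 1:1, so n(NH4Cl) = 7.903 mol.
Mass of NH4Cl = 7.903 × 53.492 = 422.8 g.

423 g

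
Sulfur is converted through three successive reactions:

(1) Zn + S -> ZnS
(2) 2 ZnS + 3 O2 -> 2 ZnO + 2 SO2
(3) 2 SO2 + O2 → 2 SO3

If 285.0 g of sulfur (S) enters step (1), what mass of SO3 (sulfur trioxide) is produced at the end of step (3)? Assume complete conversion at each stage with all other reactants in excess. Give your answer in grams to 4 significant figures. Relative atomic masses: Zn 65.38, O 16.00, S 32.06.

711.7 g

M(S) = 32.06 g/mol.
M(SO3) = 32.06 + 3(16.00) = 80.06 g/mol.
n(S) = 285.0 / 32.06 = 8.8896 mol.
Reaction (1): S→ZnS ratio 1:1 ⇒ n(ZnS) = 8.8896 mol.
Reaction (2): ZnS→SO2 ratio 2:2 ⇒ n(SO2) = 8.8896 mol.
Reaction (3): SO2→SO3 ratio 2:2 ⇒ n(SO3) = 8.8896 mol.
Mass of SO3 = 8.8896 × 80.06 = 711.70 g.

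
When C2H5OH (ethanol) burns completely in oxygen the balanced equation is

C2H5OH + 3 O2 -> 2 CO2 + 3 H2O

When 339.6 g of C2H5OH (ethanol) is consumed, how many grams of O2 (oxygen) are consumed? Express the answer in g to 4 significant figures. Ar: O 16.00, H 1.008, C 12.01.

M(C2H5OH) = 2(12.01) + 6(1.008) + 16.00 = 46.068 g/mol.
M(O2) = 2(16.00) = 32.00 g/mol.
n(C2H5OH) = 339.60 g / 46.068 g/mol = 7.3717 mol.
From the equation the C2H5OH:O2 mole ratio is 1:3, so n(O2) = 7.3717 × 3/1 = 22.115 mol.
Mass of O2 = 22.115 mol × 32.00 g/mol = 707.68 g.

707.7 g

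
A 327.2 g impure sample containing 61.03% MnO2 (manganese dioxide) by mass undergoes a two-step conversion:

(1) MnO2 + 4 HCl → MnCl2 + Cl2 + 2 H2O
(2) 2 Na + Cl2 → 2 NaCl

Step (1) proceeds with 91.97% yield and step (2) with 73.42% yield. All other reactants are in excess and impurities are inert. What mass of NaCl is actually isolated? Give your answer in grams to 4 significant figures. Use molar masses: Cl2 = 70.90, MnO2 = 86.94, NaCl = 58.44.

181.3 g

Pure MnO2 = 327.2 × 0.6103 = 199.69 g.
n(MnO2) = 199.69 / 86.94 = 2.2969 mol.
Step 1 (MnO2:Cl2 = 1:1): theoretical n(Cl2) = 2.2969 mol; at 91.97% yield, n(Cl2) = 2.1124 mol.
Step 2 (Cl2:NaCl = 1:2): theoretical n(NaCl) = 4.2249 mol, so theoretical mass = 4.2249 × 58.44 = 246.90 g.
At 73.42% yield, actual mass of NaCl = 246.90 × 0.7342 = 181.27 g.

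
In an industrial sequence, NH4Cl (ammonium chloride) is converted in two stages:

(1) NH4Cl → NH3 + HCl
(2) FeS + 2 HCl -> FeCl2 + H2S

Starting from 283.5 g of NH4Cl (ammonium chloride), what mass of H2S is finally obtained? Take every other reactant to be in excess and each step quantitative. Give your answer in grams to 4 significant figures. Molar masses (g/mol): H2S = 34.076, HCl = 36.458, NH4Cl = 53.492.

n(NH4Cl) = 283.50 / 53.492 = 5.2999 mol.
Step 1 gives a 1:1 ratio of NH4Cl to HCl, so n(HCl) = 5.2999 mol.
In step 2 the HCl:H2S ratio is 2:1, so n(H2S) = 2.6499 mol.
Mass of H2S = 2.6499 × 34.076 = 90.299 g.

90.30 g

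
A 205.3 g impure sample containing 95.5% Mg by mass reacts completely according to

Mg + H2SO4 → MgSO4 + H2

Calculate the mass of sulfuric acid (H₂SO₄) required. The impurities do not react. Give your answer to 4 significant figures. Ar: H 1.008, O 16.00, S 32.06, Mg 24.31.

Mass of pure Mg = 205.3 g × 0.955 = 196.06 g.
M(Mg) = 24.31 g/mol.
M(H2SO4) = 2(1.008) + 32.06 + 4(16.00) = 98.076 g/mol.
n(Mg) = 196.06 g / 24.31 g/mol = 8.0651 mol.
From the equation the Mg:H2SO4 mole ratio is 1:1, so n(H2SO4) = 8.0651 × 1/1 = 8.0651 mol.
Mass of H2SO4 = 8.0651 mol × 98.076 g/mol = 790.99 g.

791.0 g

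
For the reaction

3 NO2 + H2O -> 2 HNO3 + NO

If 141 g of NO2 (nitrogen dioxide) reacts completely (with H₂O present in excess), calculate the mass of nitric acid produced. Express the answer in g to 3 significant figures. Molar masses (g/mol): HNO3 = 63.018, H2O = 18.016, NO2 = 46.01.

129 g

n(NO2) = 141.0 g / 46.01 g/mol = 3.065 mol.
From the equation the NO2:HNO3 mole ratio is 3:2, so n(HNO3) = 3.065 × 2/3 = 2.043 mol.
Mass of HNO3 = 2.043 mol × 63.018 g/mol = 128.7 g.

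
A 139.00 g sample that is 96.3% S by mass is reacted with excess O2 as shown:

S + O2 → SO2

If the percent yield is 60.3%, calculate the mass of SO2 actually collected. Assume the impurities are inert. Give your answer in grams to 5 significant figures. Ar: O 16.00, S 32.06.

161.28 g

Pure S available = 139.00 g × 0.963 = 133.857 g.
M(S) = 32.06 g/mol.
M(SO2) = 32.06 + 2(16.00) = 64.06 g/mol.
n(S) = 133.857 g / 32.06 g/mol = 4.17520 mol.
From the equation the S:SO2 mole ratio is 1:1, so n(SO2) = 4.17520 × 1/1 = 4.17520 mol.
Mass of SO2 = 4.17520 mol × 64.06 g/mol = 267.463 g.
Actual mass collected = 267.463 g × 0.603 = 161.280 g.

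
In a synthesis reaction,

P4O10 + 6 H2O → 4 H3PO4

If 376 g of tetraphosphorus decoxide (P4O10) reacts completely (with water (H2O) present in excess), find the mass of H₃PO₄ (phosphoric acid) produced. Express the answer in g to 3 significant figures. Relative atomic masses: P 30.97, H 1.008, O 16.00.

519 g

M(P4O10) = 4(30.97) + 10(16.00) = 283.88 g/mol.
M(H3PO4) = 3(1.008) + 30.97 + 4(16.00) = 97.994 g/mol.
n(P4O10) = 376.0 g / 283.88 g/mol = 1.325 mol.
From the equation the P4O10:H3PO4 mole ratio is 1:4, so n(H3PO4) = 1.325 × 4/1 = 5.298 mol.
Mass of H3PO4 = 5.298 mol × 97.994 g/mol = 519.2 g.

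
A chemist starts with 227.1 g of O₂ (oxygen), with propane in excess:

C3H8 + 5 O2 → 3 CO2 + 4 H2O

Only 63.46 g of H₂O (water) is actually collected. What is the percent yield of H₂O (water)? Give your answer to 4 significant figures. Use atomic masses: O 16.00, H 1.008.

M(O2) = 2(16.00) = 32.00 g/mol.
M(H2O) = 2(1.008) + 16.00 = 18.016 g/mol.
n(O2) = 227.10 g / 32.00 g/mol = 7.0969 mol.
From the equation the O2:H2O mole ratio is 5:4, so n(H2O) = 7.0969 × 4/5 = 5.6775 mol.
Mass of H2O = 5.6775 mol × 18.016 g/mol = 102.29 g.
This is the theoretical yield. Percent yield = 63.46 g / 102.29 g × 100% = 62.042%.

62.04 %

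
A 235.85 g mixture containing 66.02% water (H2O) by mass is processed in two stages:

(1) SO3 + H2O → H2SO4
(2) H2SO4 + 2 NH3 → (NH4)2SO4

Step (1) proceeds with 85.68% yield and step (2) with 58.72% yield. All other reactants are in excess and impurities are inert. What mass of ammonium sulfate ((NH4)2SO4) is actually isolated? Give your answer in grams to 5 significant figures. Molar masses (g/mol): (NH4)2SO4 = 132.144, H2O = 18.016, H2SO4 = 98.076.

574.60 g

Pure H2O = 235.85 × 0.6602 = 155.708 g.
n(H2O) = 155.708 / 18.016 = 8.64277 mol.
Step 1 (H2O:H2SO4 = 1:1): theoretical n(H2SO4) = 8.64277 mol; at 85.68% yield, n(H2SO4) = 7.40513 mol.
Step 2 (H2SO4:(NH4)2SO4 = 1:1): theoretical n((NH4)2SO4) = 7.40513 mol, so theoretical mass = 7.40513 × 132.144 = 978.543 g.
At 58.72% yield, actual mass of (NH4)2SO4 = 978.543 × 0.5872 = 574.600 g.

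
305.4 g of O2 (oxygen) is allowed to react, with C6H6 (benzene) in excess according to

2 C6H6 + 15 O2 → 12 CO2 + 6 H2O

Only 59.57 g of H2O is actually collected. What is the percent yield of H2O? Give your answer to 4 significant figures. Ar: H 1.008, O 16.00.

M(O2) = 2(16.00) = 32.00 g/mol.
M(H2O) = 2(1.008) + 16.00 = 18.016 g/mol.
n(O2) = 305.40 g / 32.00 g/mol = 9.5437 mol.
From the equation the O2:H2O mole ratio is 15:6, so n(H2O) = 9.5437 × 6/15 = 3.8175 mol.
Mass of H2O = 3.8175 mol × 18.016 g/mol = 68.776 g.
This is the theoretical yield. Percent yield = 59.57 g / 68.776 g × 100% = 86.614%.

86.61 %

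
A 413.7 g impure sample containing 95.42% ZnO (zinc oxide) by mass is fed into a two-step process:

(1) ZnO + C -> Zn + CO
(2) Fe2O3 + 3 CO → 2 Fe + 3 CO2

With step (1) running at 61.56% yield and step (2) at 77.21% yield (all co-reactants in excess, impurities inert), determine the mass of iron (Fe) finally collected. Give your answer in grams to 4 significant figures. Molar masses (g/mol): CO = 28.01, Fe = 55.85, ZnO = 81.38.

Pure ZnO = 413.7 × 0.9542 = 394.75 g.
n(ZnO) = 394.75 / 81.38 = 4.8507 mol.
Step 1 (ZnO:CO = 1:1): theoretical n(CO) = 4.8507 mol; at 61.56% yield, n(CO) = 2.9861 mol.
Step 2 (CO:Fe = 3:2): theoretical n(Fe) = 1.9907 mol, so theoretical mass = 1.9907 × 55.85 = 111.18 g.
At 77.21% yield, actual mass of Fe = 111.18 × 0.7721 = 85.844 g.

85.84 g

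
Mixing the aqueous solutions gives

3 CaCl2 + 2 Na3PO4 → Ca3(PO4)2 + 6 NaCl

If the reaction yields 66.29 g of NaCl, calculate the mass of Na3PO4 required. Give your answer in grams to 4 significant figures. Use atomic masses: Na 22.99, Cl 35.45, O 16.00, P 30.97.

M(NaCl) = 22.99 + 35.45 = 58.44 g/mol.
M(Na3PO4) = 3(22.99) + 30.97 + 4(16.00) = 163.94 g/mol.
n(NaCl) = 66.290 g / 58.44 g/mol = 1.1343 mol.
From the equation the NaCl:Na3PO4 mole ratio is 6:2, so n(Na3PO4) = 1.1343 × 2/6 = 0.37811 mol.
Mass of Na3PO4 = 0.37811 mol × 163.94 g/mol = 61.987 g.

61.99 g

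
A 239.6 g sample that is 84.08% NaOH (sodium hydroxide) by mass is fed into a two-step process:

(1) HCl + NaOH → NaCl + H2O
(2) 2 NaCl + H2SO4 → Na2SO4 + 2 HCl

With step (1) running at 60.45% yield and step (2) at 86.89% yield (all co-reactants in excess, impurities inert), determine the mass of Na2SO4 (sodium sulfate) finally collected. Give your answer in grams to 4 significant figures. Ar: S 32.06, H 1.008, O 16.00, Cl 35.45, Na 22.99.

Pure NaOH = 239.6 × 0.8408 = 201.46 g.
M(NaOH) = 22.99 + 16.00 + 1.008 = 39.998 g/mol.
M(Na2SO4) = 2(22.99) + 32.06 + 4(16.00) = 142.04 g/mol.
n(NaOH) = 201.46 / 39.998 = 5.0366 mol.
Step 1 (NaOH:NaCl = 1:1): theoretical n(NaCl) = 5.0366 mol; at 60.45% yield, n(NaCl) = 3.0447 mol.
Step 2 (NaCl:Na2SO4 = 2:1): theoretical n(Na2SO4) = 1.5223 mol, so theoretical mass = 1.5223 × 142.04 = 216.23 g.
At 86.89% yield, actual mass of Na2SO4 = 216.23 × 0.8689 = 187.88 g.

187.9 g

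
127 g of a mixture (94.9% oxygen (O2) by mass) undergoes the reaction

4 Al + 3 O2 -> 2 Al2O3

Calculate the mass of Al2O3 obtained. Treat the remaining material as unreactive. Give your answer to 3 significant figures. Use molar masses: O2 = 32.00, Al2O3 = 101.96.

Mass of pure O2 = 127 g × 0.949 = 120.5 g.
n(O2) = 120.5 g / 32.00 g/mol = 3.766 mol.
From the equation the O2:Al2O3 mole ratio is 3:2, so n(Al2O3) = 3.766 × 2/3 = 2.511 mol.
Mass of Al2O3 = 2.511 mol × 101.96 g/mol = 256.0 g.

256 g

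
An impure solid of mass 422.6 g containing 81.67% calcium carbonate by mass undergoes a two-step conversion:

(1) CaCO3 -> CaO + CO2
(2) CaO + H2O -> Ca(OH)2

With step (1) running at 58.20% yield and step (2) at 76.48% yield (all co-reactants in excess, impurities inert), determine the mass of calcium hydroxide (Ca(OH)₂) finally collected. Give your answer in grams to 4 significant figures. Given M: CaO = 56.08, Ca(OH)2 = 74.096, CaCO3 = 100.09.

113.7 g

Pure CaCO3 = 422.6 × 0.8167 = 345.14 g.
n(CaCO3) = 345.14 / 100.09 = 3.4483 mol.
Step 1 (CaCO3:CaO = 1:1): theoretical n(CaO) = 3.4483 mol; at 58.20% yield, n(CaO) = 2.0069 mol.
Step 2 (CaO:Ca(OH)2 = 1:1): theoretical n(Ca(OH)2) = 2.0069 mol, so theoretical mass = 2.0069 × 74.096 = 148.70 g.
At 76.48% yield, actual mass of Ca(OH)2 = 148.70 × 0.7648 = 113.73 g.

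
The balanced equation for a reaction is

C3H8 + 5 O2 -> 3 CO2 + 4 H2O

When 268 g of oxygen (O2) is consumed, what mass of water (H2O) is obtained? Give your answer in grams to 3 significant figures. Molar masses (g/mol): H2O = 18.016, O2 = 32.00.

121 g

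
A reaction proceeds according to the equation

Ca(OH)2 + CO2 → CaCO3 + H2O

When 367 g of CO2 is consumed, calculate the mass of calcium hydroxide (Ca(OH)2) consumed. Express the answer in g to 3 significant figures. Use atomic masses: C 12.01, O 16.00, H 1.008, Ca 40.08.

M(CO2) = 12.01 + 2(16.00) = 44.01 g/mol.
M(Ca(OH)2) = 40.08 + 2(16.00) + 2(1.008) = 74.096 g/mol.
n(CO2) = 367.0 g / 44.01 g/mol = 8.339 mol.
From the equation the CO2:Ca(OH)2 mole ratio is 1:1, so n(Ca(OH)2) = 8.339 × 1/1 = 8.339 mol.
Mass of Ca(OH)2 = 8.339 mol × 74.096 g/mol = 617.9 g.

618 g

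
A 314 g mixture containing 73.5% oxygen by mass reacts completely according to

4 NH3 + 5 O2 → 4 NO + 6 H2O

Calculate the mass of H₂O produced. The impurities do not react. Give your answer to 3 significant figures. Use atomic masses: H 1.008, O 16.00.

Mass of pure O2 = 314 g × 0.735 = 230.8 g.
M(O2) = 2(16.00) = 32.00 g/mol.
M(H2O) = 2(1.008) + 16.00 = 18.016 g/mol.
n(O2) = 230.8 g / 32.00 g/mol = 7.212 mol.
From the equation the O2:H2O mole ratio is 5:6, so n(H2O) = 7.212 × 6/5 = 8.655 mol.
Mass of H2O = 8.655 mol × 18.016 g/mol = 155.9 g.

156 g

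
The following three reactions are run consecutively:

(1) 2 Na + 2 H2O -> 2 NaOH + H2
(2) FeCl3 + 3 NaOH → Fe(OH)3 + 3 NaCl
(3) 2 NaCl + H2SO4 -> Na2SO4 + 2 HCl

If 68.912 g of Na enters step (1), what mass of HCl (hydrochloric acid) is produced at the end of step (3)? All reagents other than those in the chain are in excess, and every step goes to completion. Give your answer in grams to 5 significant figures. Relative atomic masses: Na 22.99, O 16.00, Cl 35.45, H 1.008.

M(Na) = 22.99 g/mol.
M(HCl) = 1.008 + 35.45 = 36.458 g/mol.
n(Na) = 68.912 / 22.99 = 2.99748 mol.
Reaction (1): Na→NaOH ratio 2:2 ⇒ n(NaOH) = 2.99748 mol.
Reaction (2): NaOH→NaCl ratio 3:3 ⇒ n(NaCl) = 2.99748 mol.
Reaction (3): NaCl→HCl ratio 2:2 ⇒ n(HCl) = 2.99748 mol.
Mass of HCl = 2.99748 × 36.458 = 109.282 g.

109.28 g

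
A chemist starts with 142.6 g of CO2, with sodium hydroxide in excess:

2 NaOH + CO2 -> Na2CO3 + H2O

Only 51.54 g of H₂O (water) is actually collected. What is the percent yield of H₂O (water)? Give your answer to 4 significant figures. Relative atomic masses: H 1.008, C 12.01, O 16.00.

M(CO2) = 12.01 + 2(16.00) = 44.01 g/mol.
M(H2O) = 2(1.008) + 16.00 = 18.016 g/mol.
n(CO2) = 142.60 g / 44.01 g/mol = 3.2402 mol.
From the equation the CO2:H2O mole ratio is 1:1, so n(H2O) = 3.2402 × 1/1 = 3.2402 mol.
Mass of H2O = 3.2402 mol × 18.016 g/mol = 58.375 g.
This is the theoretical yield. Percent yield = 51.54 g / 58.375 g × 100% = 88.291%.

88.29 %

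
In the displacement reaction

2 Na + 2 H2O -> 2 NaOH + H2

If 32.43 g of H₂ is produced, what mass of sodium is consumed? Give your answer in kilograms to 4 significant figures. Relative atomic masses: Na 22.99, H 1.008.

M(H2) = 2(1.008) = 2.016 g/mol.
M(Na) = 22.99 g/mol.
n(H2) = 32.430 g / 2.016 g/mol = 16.086 mol.
From the equation the H2:Na mole ratio is 1:2, so n(Na) = 16.086 × 2/1 = 32.173 mol.
Mass of Na = 32.173 mol × 22.99 g/mol = 739.65 g.
Converting to kg: 739.65 g = 0.7396 kg.

0.7396 kg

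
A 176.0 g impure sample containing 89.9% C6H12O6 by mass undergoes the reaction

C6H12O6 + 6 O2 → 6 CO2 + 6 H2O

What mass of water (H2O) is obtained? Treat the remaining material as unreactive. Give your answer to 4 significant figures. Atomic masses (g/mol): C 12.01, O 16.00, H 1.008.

Mass of pure C6H12O6 = 176.0 g × 0.899 = 158.22 g.
M(C6H12O6) = 6(12.01) + 12(1.008) + 6(16.00) = 180.156 g/mol.
M(H2O) = 2(1.008) + 16.00 = 18.016 g/mol.
n(C6H12O6) = 158.22 g / 180.156 g/mol = 0.87826 mol.
From the equation the C6H12O6:H2O mole ratio is 1:6, so n(H2O) = 0.87826 × 6/1 = 5.2696 mol.
Mass of H2O = 5.2696 mol × 18.016 g/mol = 94.937 g.

94.94 g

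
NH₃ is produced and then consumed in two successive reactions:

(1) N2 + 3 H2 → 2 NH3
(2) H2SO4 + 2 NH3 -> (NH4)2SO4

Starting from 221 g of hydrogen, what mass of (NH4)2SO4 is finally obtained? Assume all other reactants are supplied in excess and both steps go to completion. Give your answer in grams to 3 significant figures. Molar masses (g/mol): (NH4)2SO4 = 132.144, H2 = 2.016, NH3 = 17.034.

n(H2) = 221.0 / 2.016 = 109.6 mol.
Step 1 gives a 3:2 ratio of H2 to NH3, so n(NH3) = 73.08 mol.
In step 2 the NH3:(NH4)2SO4 ratio is 2:1, so n((NH4)2SO4) = 36.54 mol.
Mass of (NH4)2SO4 = 36.54 × 132.144 = 4829 g.

4830 g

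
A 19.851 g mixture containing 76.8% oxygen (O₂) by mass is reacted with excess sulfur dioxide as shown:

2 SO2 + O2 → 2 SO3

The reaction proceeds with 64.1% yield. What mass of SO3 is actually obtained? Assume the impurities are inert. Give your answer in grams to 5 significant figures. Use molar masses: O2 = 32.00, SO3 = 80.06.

Pure O2 available = 19.851 g × 0.768 = 15.2456 g.
n(O2) = 15.2456 g / 32.00 g/mol = 0.476424 mol.
From the equation the O2:SO3 mole ratio is 1:2, so n(SO3) = 0.476424 × 2/1 = 0.952848 mol.
Mass of SO3 = 0.952848 mol × 80.06 g/mol = 76.2850 g.
Actual mass collected = 76.2850 g × 0.641 = 48.8987 g.

48.899 g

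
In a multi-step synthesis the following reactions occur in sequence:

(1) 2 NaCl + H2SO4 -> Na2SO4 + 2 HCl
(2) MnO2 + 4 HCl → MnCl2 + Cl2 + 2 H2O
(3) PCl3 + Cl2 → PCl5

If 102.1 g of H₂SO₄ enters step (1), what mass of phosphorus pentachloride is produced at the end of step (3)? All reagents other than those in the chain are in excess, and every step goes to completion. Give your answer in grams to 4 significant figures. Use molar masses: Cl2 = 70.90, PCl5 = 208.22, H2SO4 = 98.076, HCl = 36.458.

n(H2SO4) = 102.1 / 98.076 = 1.0410 mol.
Reaction (1): H2SO4→HCl ratio 1:2 ⇒ n(HCl) = 2.0821 mol.
Reaction (2): HCl→Cl2 ratio 4:1 ⇒ n(Cl2) = 0.52051 mol.
Reaction (3): Cl2→PCl5 ratio 1:1 ⇒ n(PCl5) = 0.52051 mol.
Mass of PCl5 = 0.52051 × 208.22 = 108.38 g.

108.4 g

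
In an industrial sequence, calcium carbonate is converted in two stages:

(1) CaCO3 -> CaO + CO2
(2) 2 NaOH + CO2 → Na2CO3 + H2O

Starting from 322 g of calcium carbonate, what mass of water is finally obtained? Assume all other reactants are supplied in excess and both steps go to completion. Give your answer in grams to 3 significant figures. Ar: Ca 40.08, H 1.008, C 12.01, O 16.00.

M(CaCO3) = 40.08 + 12.01 + 3(16.00) = 100.09 g/mol.
M(H2O) = 2(1.008) + 16.00 = 18.016 g/mol.
n(CaCO3) = 322.0 / 100.09 = 3.217 mol.
Step 1 gives a 1:1 ratio of CaCO3 to CO2, so n(CO2) = 3.217 mol.
In step 2 the CO2:H2O ratio is 1:1, so n(H2O) = 3.217 mol.
Mass of H2O = 3.217 × 18.016 = 57.96 g.

58.0 g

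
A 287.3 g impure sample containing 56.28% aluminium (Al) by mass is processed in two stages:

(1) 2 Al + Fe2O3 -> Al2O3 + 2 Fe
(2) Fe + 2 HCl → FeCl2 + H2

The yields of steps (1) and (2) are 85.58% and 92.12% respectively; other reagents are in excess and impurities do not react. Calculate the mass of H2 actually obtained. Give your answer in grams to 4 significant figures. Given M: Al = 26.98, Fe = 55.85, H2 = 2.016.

Pure Al = 287.3 × 0.5628 = 161.69 g.
n(Al) = 161.69 / 26.98 = 5.9930 mol.
Step 1 (Al:Fe = 2:2): theoretical n(Fe) = 5.9930 mol; at 85.58% yield, n(Fe) = 5.1289 mol.
Step 2 (Fe:H2 = 1:1): theoretical n(H2) = 5.1289 mol, so theoretical mass = 5.1289 × 2.016 = 10.340 g.
At 92.12% yield, actual mass of H2 = 10.340 × 0.9212 = 9.5250 g.

9.525 g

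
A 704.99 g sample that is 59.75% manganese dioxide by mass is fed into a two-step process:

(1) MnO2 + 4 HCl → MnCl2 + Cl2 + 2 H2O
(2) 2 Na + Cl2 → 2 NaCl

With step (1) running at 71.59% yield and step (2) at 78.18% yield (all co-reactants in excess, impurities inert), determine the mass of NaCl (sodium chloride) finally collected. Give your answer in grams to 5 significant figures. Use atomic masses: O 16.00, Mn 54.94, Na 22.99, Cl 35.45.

Pure MnO2 = 704.99 × 0.5975 = 421.232 g.
M(MnO2) = 54.94 + 2(16.00) = 86.94 g/mol.
M(NaCl) = 22.99 + 35.45 = 58.44 g/mol.
n(MnO2) = 421.232 / 86.94 = 4.84508 mol.
Step 1 (MnO2:Cl2 = 1:1): theoretical n(Cl2) = 4.84508 mol; at 71.59% yield, n(Cl2) = 3.46859 mol.
Step 2 (Cl2:NaCl = 1:2): theoretical n(NaCl) = 6.93719 mol, so theoretical mass = 6.93719 × 58.44 = 405.409 g.
At 78.18% yield, actual mass of NaCl = 405.409 × 0.7818 = 316.949 g.

316.95 g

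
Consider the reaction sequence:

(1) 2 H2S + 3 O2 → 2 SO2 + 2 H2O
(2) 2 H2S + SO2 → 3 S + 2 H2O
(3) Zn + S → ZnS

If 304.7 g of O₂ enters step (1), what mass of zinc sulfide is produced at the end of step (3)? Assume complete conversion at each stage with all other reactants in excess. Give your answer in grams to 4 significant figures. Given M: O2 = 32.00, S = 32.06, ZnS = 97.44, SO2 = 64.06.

n(O2) = 304.7 / 32.00 = 9.5219 mol.
Reaction (1): O2→SO2 ratio 3:2 ⇒ n(SO2) = 6.3479 mol.
Reaction (2): SO2→S ratio 1:3 ⇒ n(S) = 19.044 mol.
Reaction (3): S→ZnS ratio 1:1 ⇒ n(ZnS) = 19.044 mol.
Mass of ZnS = 19.044 × 97.44 = 1855.6 g.

1856 g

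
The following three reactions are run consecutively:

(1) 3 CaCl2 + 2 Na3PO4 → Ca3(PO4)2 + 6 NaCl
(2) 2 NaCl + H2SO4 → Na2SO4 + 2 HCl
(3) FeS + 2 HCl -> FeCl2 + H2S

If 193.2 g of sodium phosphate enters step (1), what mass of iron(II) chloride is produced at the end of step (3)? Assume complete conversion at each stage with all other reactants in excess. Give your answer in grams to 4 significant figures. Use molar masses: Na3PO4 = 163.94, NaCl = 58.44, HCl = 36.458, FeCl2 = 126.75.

n(Na3PO4) = 193.2 / 163.94 = 1.1785 mol.
Reaction (1): Na3PO4→NaCl ratio 2:6 ⇒ n(NaCl) = 3.5354 mol.
Reaction (2): NaCl→HCl ratio 2:2 ⇒ n(HCl) = 3.5354 mol.
Reaction (3): HCl→FeCl2 ratio 2:1 ⇒ n(FeCl2) = 1.7677 mol.
Mass of FeCl2 = 1.7677 × 126.75 = 224.06 g.

224.1 g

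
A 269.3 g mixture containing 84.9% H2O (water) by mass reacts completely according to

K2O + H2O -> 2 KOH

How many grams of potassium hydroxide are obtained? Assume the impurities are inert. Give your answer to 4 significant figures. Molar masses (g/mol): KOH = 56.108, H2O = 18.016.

Mass of pure H2O = 269.3 g × 0.849 = 228.64 g.
n(H2O) = 228.64 g / 18.016 g/mol = 12.691 mol.
From the equation the H2O:KOH mole ratio is 1:2, so n(KOH) = 12.691 × 2/1 = 25.381 mol.
Mass of KOH = 25.381 mol × 56.108 g/mol = 1424.1 g.

1424 g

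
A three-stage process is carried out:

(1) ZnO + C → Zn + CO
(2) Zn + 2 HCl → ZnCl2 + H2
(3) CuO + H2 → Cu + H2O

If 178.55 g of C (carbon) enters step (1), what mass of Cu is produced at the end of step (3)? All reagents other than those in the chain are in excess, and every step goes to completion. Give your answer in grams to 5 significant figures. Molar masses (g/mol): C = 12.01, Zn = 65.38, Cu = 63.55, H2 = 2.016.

n(C) = 178.55 / 12.01 = 14.8668 mol.
Reaction (1): C→Zn ratio 1:1 ⇒ n(Zn) = 14.8668 mol.
Reaction (2): Zn→H2 ratio 1:1 ⇒ n(H2) = 14.8668 mol.
Reaction (3): H2→Cu ratio 1:1 ⇒ n(Cu) = 14.8668 mol.
Mass of Cu = 14.8668 × 63.55 = 944.784 g.

944.78 g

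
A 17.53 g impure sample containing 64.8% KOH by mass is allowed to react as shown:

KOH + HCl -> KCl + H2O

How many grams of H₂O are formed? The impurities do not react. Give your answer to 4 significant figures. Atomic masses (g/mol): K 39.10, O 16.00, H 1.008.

Mass of pure KOH = 17.53 g × 0.648 = 11.359 g.
M(KOH) = 39.10 + 16.00 + 1.008 = 56.108 g/mol.
M(H2O) = 2(1.008) + 16.00 = 18.016 g/mol.
n(KOH) = 11.359 g / 56.108 g/mol = 0.20246 mol.
From the equation the KOH:H2O mole ratio is 1:1, so n(H2O) = 0.20246 × 1/1 = 0.20246 mol.
Mass of H2O = 0.20246 mol × 18.016 g/mol = 3.6475 g.

3.647 g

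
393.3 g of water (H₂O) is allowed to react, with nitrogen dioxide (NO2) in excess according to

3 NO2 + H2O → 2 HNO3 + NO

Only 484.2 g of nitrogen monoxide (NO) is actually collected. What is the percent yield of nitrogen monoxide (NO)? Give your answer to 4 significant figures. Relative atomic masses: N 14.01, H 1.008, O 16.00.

M(H2O) = 2(1.008) + 16.00 = 18.016 g/mol.
M(NO) = 14.01 + 16.00 = 30.01 g/mol.
n(H2O) = 393.30 g / 18.016 g/mol = 21.831 mol.
From the equation the H2O:NO mole ratio is 1:1, so n(NO) = 21.831 × 1/1 = 21.831 mol.
Mass of NO = 21.831 mol × 30.01 g/mol = 655.14 g.
This is the theoretical yield. Percent yield = 484.2 g / 655.14 g × 100% = 73.908%.

73.91 %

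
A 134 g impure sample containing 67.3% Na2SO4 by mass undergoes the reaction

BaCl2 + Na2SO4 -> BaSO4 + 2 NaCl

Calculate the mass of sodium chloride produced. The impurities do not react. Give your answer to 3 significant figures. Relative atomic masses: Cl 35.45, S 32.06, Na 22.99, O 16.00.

74.2 g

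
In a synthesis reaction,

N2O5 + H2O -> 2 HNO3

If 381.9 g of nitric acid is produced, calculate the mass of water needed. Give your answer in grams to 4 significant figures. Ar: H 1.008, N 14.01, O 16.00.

M(HNO3) = 1.008 + 14.01 + 3(16.00) = 63.018 g/mol.
M(H2O) = 2(1.008) + 16.00 = 18.016 g/mol.
n(HNO3) = 381.90 g / 63.018 g/mol = 6.0602 mol.
From the equation the HNO3:H2O mole ratio is 2:1, so n(H2O) = 6.0602 × 1/2 = 3.0301 mol.
Mass of H2O = 3.0301 mol × 18.016 g/mol = 54.590 g.

54.59 g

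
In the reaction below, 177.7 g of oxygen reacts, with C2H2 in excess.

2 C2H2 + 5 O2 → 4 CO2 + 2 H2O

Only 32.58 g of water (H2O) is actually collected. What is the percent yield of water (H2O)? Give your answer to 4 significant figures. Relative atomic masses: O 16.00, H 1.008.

M(O2) = 2(16.00) = 32.00 g/mol.
M(H2O) = 2(1.008) + 16.00 = 18.016 g/mol.
n(O2) = 177.70 g / 32.00 g/mol = 5.5531 mol.
From the equation the O2:H2O mole ratio is 5:2, so n(H2O) = 5.5531 × 2/5 = 2.2212 mol.
Mass of H2O = 2.2212 mol × 18.016 g/mol = 40.018 g.
This is the theoretical yield. Percent yield = 32.58 g / 40.018 g × 100% = 81.413%.

81.41 %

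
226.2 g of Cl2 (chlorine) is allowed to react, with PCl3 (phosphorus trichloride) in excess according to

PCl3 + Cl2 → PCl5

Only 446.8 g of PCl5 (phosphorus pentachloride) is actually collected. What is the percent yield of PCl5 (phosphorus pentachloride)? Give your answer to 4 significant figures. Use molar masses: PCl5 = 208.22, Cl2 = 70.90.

67.26 %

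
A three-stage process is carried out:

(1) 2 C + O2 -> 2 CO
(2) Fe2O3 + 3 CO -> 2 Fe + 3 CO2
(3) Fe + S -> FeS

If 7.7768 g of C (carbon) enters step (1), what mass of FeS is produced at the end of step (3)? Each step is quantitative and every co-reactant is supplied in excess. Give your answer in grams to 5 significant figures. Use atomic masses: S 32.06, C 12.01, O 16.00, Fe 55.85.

M(C) = 12.01 g/mol.
M(FeS) = 55.85 + 32.06 = 87.91 g/mol.
n(C) = 7.7768 / 12.01 = 0.647527 mol.
Reaction (1): C→CO ratio 2:2 ⇒ n(CO) = 0.647527 mol.
Reaction (2): CO→Fe ratio 3:2 ⇒ n(Fe) = 0.431685 mol.
Reaction (3): Fe→FeS ratio 1:1 ⇒ n(FeS) = 0.431685 mol.
Mass of FeS = 0.431685 × 87.91 = 37.9494 g.

37.949 g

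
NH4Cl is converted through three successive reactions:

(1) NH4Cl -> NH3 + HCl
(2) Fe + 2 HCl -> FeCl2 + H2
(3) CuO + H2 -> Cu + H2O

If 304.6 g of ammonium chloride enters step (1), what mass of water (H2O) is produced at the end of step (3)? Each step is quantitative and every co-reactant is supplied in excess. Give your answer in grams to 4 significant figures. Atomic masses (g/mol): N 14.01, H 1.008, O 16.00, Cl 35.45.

M(NH4Cl) = 14.01 + 4(1.008) + 35.45 = 53.492 g/mol.
M(H2O) = 2(1.008) + 16.00 = 18.016 g/mol.
n(NH4Cl) = 304.6 / 53.492 = 5.6943 mol.
Reaction (1): NH4Cl→HCl ratio 1:1 ⇒ n(HCl) = 5.6943 mol.
Reaction (2): HCl→H2 ratio 2:1 ⇒ n(H2) = 2.8472 mol.
Reaction (3): H2→H2O ratio 1:1 ⇒ n(H2O) = 2.8472 mol.
Mass of H2O = 2.8472 × 18.016 = 51.294 g.

51.29 g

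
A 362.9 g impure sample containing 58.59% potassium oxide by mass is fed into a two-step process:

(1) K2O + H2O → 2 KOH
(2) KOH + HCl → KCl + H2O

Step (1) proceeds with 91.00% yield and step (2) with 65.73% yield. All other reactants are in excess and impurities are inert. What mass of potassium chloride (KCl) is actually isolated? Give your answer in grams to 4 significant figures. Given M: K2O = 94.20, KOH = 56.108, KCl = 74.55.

201.3 g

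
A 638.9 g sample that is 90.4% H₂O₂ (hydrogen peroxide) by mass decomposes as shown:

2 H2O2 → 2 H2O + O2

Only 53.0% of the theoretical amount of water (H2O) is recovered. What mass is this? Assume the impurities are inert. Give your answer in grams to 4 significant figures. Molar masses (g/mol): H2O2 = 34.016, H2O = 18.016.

Pure H2O2 available = 638.9 g × 0.904 = 577.57 g.
n(H2O2) = 577.57 g / 34.016 g/mol = 16.979 mol.
From the equation the H2O2:H2O mole ratio is 2:2, so n(H2O) = 16.979 × 2/2 = 16.979 mol.
Mass of H2O = 16.979 mol × 18.016 g/mol = 305.90 g.
Actual mass collected = 305.90 g × 0.530 = 162.13 g.

162.1 g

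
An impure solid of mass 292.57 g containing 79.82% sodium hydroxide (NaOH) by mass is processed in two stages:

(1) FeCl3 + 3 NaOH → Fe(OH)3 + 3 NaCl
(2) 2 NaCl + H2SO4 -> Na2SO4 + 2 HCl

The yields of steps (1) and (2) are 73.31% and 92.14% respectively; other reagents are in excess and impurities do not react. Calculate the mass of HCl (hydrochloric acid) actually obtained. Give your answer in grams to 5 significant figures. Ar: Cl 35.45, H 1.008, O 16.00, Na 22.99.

Pure NaOH = 292.57 × 0.7982 = 233.529 g.
M(NaOH) = 22.99 + 16.00 + 1.008 = 39.998 g/mol.
M(HCl) = 1.008 + 35.45 = 36.458 g/mol.
n(NaOH) = 233.529 / 39.998 = 5.83853 mol.
Step 1 (NaOH:NaCl = 3:3): theoretical n(NaCl) = 5.83853 mol; at 73.31% yield, n(NaCl) = 4.28022 mol.
Step 2 (NaCl:HCl = 2:2): theoretical n(HCl) = 4.28022 mol, so theoretical mass = 4.28022 × 36.458 = 156.048 g.
At 92.14% yield, actual mass of HCl = 156.048 × 0.9214 = 143.783 g.

143.78 g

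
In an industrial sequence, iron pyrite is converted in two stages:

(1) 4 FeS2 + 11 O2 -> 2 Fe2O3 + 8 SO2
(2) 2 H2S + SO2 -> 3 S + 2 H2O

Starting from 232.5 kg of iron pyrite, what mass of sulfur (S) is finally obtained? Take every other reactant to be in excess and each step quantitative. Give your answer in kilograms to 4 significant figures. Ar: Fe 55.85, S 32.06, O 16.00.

372.8 kg

M(FeS2) = 55.85 + 2(32.06) = 119.97 g/mol.
M(S) = 32.06 g/mol.
232.5 kg = 232500 g.
n(FeS2) = 232500 / 119.97 = 1938.0 mol.
Step 1 gives a 4:8 ratio of FeS2 to SO2, so n(SO2) = 3876.0 mol.
In step 2 the SO2:S ratio is 1:3, so n(S) = 11628 mol.
Mass of S = 11628 × 32.06 = 372790 g = 372.8 kg.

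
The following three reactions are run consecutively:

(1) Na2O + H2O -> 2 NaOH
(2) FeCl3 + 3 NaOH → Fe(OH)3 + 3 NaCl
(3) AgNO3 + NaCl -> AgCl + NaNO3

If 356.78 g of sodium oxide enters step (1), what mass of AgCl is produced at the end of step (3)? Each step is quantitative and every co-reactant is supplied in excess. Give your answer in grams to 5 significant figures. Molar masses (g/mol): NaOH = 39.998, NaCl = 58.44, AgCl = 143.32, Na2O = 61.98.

n(Na2O) = 356.78 / 61.98 = 5.75637 mol.
Reaction (1): Na2O→NaOH ratio 1:2 ⇒ n(NaOH) = 11.5127 mol.
Reaction (2): NaOH→NaCl ratio 3:3 ⇒ n(NaCl) = 11.5127 mol.
Reaction (3): NaCl→AgCl ratio 1:1 ⇒ n(AgCl) = 11.5127 mol.
Mass of AgCl = 11.5127 × 143.32 = 1650.01 g.

1650.0 g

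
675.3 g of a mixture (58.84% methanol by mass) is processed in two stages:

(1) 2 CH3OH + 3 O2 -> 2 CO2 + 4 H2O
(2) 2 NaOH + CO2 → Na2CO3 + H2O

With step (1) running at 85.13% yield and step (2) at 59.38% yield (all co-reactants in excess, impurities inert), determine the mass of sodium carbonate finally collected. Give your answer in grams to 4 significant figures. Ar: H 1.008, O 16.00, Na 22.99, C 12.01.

Pure CH3OH = 675.3 × 0.5884 = 397.35 g.
M(CH3OH) = 12.01 + 4(1.008) + 16.00 = 32.042 g/mol.
M(Na2CO3) = 2(22.99) + 12.01 + 3(16.00) = 105.99 g/mol.
n(CH3OH) = 397.35 / 32.042 = 12.401 mol.
Step 1 (CH3OH:CO2 = 2:2): theoretical n(CO2) = 12.401 mol; at 85.13% yield, n(CO2) = 10.557 mol.
Step 2 (CO2:Na2CO3 = 1:1): theoretical n(Na2CO3) = 10.557 mol, so theoretical mass = 10.557 × 105.99 = 1118.9 g.
At 59.38% yield, actual mass of Na2CO3 = 1118.9 × 0.5938 = 664.41 g.

664.4 g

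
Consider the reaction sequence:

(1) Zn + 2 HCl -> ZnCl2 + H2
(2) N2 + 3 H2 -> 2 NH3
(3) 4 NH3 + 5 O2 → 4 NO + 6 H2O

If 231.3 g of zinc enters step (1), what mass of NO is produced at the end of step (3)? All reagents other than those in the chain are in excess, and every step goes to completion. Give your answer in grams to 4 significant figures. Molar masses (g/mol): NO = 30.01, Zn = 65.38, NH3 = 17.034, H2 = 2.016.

70.78 g

n(Zn) = 231.3 / 65.38 = 3.5378 mol.
Reaction (1): Zn→H2 ratio 1:1 ⇒ n(H2) = 3.5378 mol.
Reaction (2): H2→NH3 ratio 3:2 ⇒ n(NH3) = 2.3585 mol.
Reaction (3): NH3→NO ratio 4:4 ⇒ n(NO) = 2.3585 mol.
Mass of NO = 2.3585 × 30.01 = 70.779 g.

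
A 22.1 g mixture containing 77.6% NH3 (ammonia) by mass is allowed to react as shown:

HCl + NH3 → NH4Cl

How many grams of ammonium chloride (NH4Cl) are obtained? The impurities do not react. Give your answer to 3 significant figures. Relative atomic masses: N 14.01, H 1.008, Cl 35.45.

Mass of pure NH3 = 22.1 g × 0.776 = 17.15 g.
M(NH3) = 14.01 + 3(1.008) = 17.034 g/mol.
M(NH4Cl) = 14.01 + 4(1.008) + 35.45 = 53.492 g/mol.
n(NH3) = 17.15 g / 17.034 g/mol = 1.007 mol.
From the equation the NH3:NH4Cl mole ratio is 1:1, so n(NH4Cl) = 1.007 × 1/1 = 1.007 mol.
Mass of NH4Cl = 1.007 mol × 53.492 g/mol = 53.86 g.

53.9 g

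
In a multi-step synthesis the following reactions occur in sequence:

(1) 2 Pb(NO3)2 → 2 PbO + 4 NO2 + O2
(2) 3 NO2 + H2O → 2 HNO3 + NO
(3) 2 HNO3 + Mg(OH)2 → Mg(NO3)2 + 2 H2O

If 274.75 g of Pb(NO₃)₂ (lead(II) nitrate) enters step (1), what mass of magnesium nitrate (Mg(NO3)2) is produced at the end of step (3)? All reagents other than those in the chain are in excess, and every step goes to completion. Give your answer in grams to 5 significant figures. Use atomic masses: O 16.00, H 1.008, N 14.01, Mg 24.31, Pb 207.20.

82.027 g

M(Pb(NO3)2) = 207.20 + 2(14.01) + 6(16.00) = 331.22 g/mol.
M(Mg(NO3)2) = 24.31 + 2(14.01) + 6(16.00) = 148.33 g/mol.
n(Pb(NO3)2) = 274.75 / 331.22 = 0.829509 mol.
Reaction (1): Pb(NO3)2→NO2 ratio 2:4 ⇒ n(NO2) = 1.65902 mol.
Reaction (2): NO2→HNO3 ratio 3:2 ⇒ n(HNO3) = 1.10601 mol.
Reaction (3): HNO3→Mg(NO3)2 ratio 2:1 ⇒ n(Mg(NO3)2) = 0.553006 mol.
Mass of Mg(NO3)2 = 0.553006 × 148.33 = 82.0274 g.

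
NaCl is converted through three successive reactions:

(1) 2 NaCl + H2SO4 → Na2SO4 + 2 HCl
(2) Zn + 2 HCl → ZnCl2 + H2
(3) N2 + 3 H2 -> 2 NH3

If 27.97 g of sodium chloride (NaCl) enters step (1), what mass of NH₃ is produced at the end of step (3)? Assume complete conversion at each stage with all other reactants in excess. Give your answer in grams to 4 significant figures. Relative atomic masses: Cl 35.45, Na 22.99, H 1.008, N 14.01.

2.718 g

M(NaCl) = 22.99 + 35.45 = 58.44 g/mol.
M(NH3) = 14.01 + 3(1.008) = 17.034 g/mol.
n(NaCl) = 27.97 / 58.44 = 0.47861 mol.
Reaction (1): NaCl→HCl ratio 2:2 ⇒ n(HCl) = 0.47861 mol.
Reaction (2): HCl→H2 ratio 2:1 ⇒ n(H2) = 0.23931 mol.
Reaction (3): H2→NH3 ratio 3:2 ⇒ n(NH3) = 0.15954 mol.
Mass of NH3 = 0.15954 × 17.034 = 2.7176 g.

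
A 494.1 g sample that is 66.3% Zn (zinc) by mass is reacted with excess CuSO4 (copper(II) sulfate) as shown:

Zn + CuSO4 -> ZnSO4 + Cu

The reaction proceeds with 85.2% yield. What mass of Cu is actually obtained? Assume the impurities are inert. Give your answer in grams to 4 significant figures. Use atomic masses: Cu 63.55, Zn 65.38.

Pure Zn available = 494.1 g × 0.663 = 327.59 g.
M(Zn) = 65.38 g/mol.
M(Cu) = 63.55 g/mol.
n(Zn) = 327.59 g / 65.38 g/mol = 5.0105 mol.
From the equation the Zn:Cu mole ratio is 1:1, so n(Cu) = 5.0105 × 1/1 = 5.0105 mol.
Mass of Cu = 5.0105 mol × 63.55 g/mol = 318.42 g.
Actual mass collected = 318.42 g × 0.852 = 271.29 g.

271.3 g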